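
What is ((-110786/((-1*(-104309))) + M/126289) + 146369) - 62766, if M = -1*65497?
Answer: 1101288125821776/13173079301 ≈ 83601.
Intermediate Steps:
M = -65497
((-110786/((-1*(-104309))) + M/126289) + 146369) - 62766 = ((-110786/((-1*(-104309))) - 65497/126289) + 146369) - 62766 = ((-110786/104309 - 65497*1/126289) + 146369) - 62766 = ((-110786*1/104309 - 65497/126289) + 146369) - 62766 = ((-110786/104309 - 65497/126289) + 146369) - 62766 = (-20822979727/13173079301 + 146369) - 62766 = 1928109621228342/13173079301 - 62766 = 1101288125821776/13173079301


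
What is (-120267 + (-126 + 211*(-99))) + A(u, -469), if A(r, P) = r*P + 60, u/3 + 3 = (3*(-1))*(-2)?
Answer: -145443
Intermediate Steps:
u = 9 (u = -9 + 3*((3*(-1))*(-2)) = -9 + 3*(-3*(-2)) = -9 + 3*6 = -9 + 18 = 9)
A(r, P) = 60 + P*r (A(r, P) = P*r + 60 = 60 + P*r)
(-120267 + (-126 + 211*(-99))) + A(u, -469) = (-120267 + (-126 + 211*(-99))) + (60 - 469*9) = (-120267 + (-126 - 20889)) + (60 - 4221) = (-120267 - 21015) - 4161 = -141282 - 4161 = -145443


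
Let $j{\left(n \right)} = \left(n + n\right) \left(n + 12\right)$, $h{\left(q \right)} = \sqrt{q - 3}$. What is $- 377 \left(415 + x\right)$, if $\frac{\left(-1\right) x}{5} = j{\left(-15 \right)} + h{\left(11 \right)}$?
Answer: $13195 + 3770 \sqrt{2} \approx 18527.0$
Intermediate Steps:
$h{\left(q \right)} = \sqrt{-3 + q}$
$j{\left(n \right)} = 2 n \left(12 + n\right)$
$x = -450 - 10 \sqrt{2}$ ($x = - 5 \left(2 \left(-15\right) \left(12 - 15\right) + \sqrt{-3 + 11}\right) = - 5 \left(2 \left(-15\right) \left(-3\right) + \sqrt{8}\right) = - 5 \left(90 + 2 \sqrt{2}\right) = -450 - 10 \sqrt{2} \approx -464.14$)
$- 377 \left(415 + x\right) = - 377 \left(415 - \left(450 + 10 \sqrt{2}\right)\right) = - 377 \left(-35 - 10 \sqrt{2}\right) = 13195 + 3770 \sqrt{2}$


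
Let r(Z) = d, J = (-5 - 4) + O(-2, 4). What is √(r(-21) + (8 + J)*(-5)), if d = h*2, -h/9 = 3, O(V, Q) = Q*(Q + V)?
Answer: I*√89 ≈ 9.434*I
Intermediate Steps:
h = -27 (h = -9*3 = -27)
J = -1 (J = (-5 - 4) + 4*(4 - 2) = -9 + 4*2 = -9 + 8 = -1)
d = -54 (d = -27*2 = -54)
r(Z) = -54
√(r(-21) + (8 + J)*(-5)) = √(-54 + (8 - 1)*(-5)) = √(-54 + 7*(-5)) = √(-54 - 35) = √(-89) = I*√89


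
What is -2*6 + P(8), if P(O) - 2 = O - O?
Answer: -10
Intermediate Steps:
P(O) = 2 (P(O) = 2 + (O - O) = 2 + 0 = 2)
-2*6 + P(8) = -2*6 + 2 = -12 + 2 = -10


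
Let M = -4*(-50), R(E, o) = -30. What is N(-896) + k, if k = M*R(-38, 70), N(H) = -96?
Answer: -6096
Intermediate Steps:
M = 200
k = -6000 (k = 200*(-30) = -6000)
N(-896) + k = -96 - 6000 = -6096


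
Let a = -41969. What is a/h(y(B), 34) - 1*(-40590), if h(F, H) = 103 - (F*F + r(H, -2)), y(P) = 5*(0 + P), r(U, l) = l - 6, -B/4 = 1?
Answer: 11772479/289 ≈ 40735.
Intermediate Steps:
B = -4 (B = -4*1 = -4)
r(U, l) = -6 + l
y(P) = 5*P
h(F, H) = 111 - F² (h(F, H) = 103 - (F*F + (-6 - 2)) = 103 - (F² - 8) = 103 - (-8 + F²) = 103 + (8 - F²) = 111 - F²)
a/h(y(B), 34) - 1*(-40590) = -41969/(111 - (5*(-4))²) - 1*(-40590) = -41969/(111 - 1*(-20)²) + 40590 = -41969/(111 - 1*400) + 40590 = -41969/(111 - 400) + 40590 = -41969/(-289) + 40590 = -41969*(-1/289) + 40590 = 41969/289 + 40590 = 11772479/289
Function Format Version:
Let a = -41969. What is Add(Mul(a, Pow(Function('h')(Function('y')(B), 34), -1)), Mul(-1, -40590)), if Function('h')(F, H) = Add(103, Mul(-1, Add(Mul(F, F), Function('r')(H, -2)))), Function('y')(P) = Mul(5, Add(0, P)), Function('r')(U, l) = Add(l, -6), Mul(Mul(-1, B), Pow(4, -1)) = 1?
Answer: Rational(11772479, 289) ≈ 40735.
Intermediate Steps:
B = -4 (B = Mul(-4, 1) = -4)
Function('r')(U, l) = Add(-6, l)
Function('y')(P) = Mul(5, P)
Function('h')(F, H) = Add(111, Mul(-1, Pow(F, 2))) (Function('h')(F, H) = Add(103, Mul(-1, Add(Mul(F, F), Add(-6, -2)))) = Add(103, Mul(-1, Add(Pow(F, 2), -8))) = Add(103, Mul(-1, Add(-8, Pow(F, 2)))) = Add(103, Add(8, Mul(-1, Pow(F, 2)))) = Add(111, Mul(-1, Pow(F, 2))))
Add(Mul(a, Pow(Function('h')(Function('y')(B), 34), -1)), Mul(-1, -40590)) = Add(Mul(-41969, Pow(Add(111, Mul(-1, Pow(Mul(5, -4), 2))), -1)), Mul(-1, -40590)) = Add(Mul(-41969, Pow(Add(111, Mul(-1, Pow(-20, 2))), -1)), 40590) = Add(Mul(-41969, Pow(Add(111, Mul(-1, 400)), -1)), 40590) = Add(Mul(-41969, Pow(Add(111, -400), -1)), 40590) = Add(Mul(-41969, Pow(-289, -1)), 40590) = Add(Mul(-41969, Rational(-1, 289)), 40590) = Add(Rational(41969, 289), 40590) = Rational(11772479, 289)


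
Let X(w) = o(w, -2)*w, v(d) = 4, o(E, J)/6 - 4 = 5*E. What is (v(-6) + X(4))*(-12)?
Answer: -6960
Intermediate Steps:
o(E, J) = 24 + 30*E (o(E, J) = 24 + 6*(5*E) = 24 + 30*E)
X(w) = w*(24 + 30*w) (X(w) = (24 + 30*w)*w = w*(24 + 30*w))
(v(-6) + X(4))*(-12) = (4 + 6*4*(4 + 5*4))*(-12) = (4 + 6*4*(4 + 20))*(-12) = (4 + 6*4*24)*(-12) = (4 + 576)*(-12) = 580*(-12) = -6960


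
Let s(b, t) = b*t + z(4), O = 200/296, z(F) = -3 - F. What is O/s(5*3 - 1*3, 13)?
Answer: 25/5513 ≈ 0.0045347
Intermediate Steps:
O = 25/37 (O = 200*(1/296) = 25/37 ≈ 0.67568)
s(b, t) = -7 + b*t (s(b, t) = b*t + (-3 - 1*4) = b*t + (-3 - 4) = b*t - 7 = -7 + b*t)
O/s(5*3 - 1*3, 13) = 25/(37*(-7 + (5*3 - 1*3)*13)) = 25/(37*(-7 + (15 - 3)*13)) = 25/(37*(-7 + 12*13)) = 25/(37*(-7 + 156)) = (25/37)/149 = (25/37)*(1/149) = 25/5513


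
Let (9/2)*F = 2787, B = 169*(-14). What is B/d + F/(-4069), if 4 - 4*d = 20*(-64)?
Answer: -9826060/1306149 ≈ -7.5229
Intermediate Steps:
B = -2366
d = 321 (d = 1 - 5*(-64) = 1 - 1/4*(-1280) = 1 + 320 = 321)
F = 1858/3 (F = (2/9)*2787 = 1858/3 ≈ 619.33)
B/d + F/(-4069) = -2366/321 + (1858/3)/(-4069) = -2366*1/321 + (1858/3)*(-1/4069) = -2366/321 - 1858/12207 = -9826060/1306149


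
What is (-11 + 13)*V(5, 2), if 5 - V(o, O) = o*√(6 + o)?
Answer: 10 - 10*√11 ≈ -23.166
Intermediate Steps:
V(o, O) = 5 - o*√(6 + o)
(-11 + 13)*V(5, 2) = (-11 + 13)*(5 - 1*5*√(6 + 5)) = 2*(5 - 1*5*√11) = 2*(5 - 5*√11) = 10 - 10*√11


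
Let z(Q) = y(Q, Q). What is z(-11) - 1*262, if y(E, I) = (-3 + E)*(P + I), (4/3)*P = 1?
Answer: -237/2 ≈ -118.50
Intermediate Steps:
P = ¾ (P = (¾)*1 = ¾ ≈ 0.75000)
y(E, I) = (-3 + E)*(¾ + I)
z(Q) = -9/4 + Q² - 9*Q/4 (z(Q) = -9/4 - 3*Q + 3*Q/4 + Q*Q = -9/4 - 3*Q + 3*Q/4 + Q² = -9/4 + Q² - 9*Q/4)
z(-11) - 1*262 = (-9/4 + (-11)² - 9/4*(-11)) - 1*262 = (-9/4 + 121 + 99/4) - 262 = 287/2 - 262 = -237/2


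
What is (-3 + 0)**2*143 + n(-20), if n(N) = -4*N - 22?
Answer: 1345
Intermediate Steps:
n(N) = -22 - 4*N
(-3 + 0)**2*143 + n(-20) = (-3 + 0)**2*143 + (-22 - 4*(-20)) = (-3)**2*143 + (-22 + 80) = 9*143 + 58 = 1287 + 58 = 1345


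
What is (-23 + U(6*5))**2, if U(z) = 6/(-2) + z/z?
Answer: 625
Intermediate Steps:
U(z) = -2 (U(z) = 6*(-1/2) + 1 = -3 + 1 = -2)
(-23 + U(6*5))**2 = (-23 - 2)**2 = (-25)**2 = 625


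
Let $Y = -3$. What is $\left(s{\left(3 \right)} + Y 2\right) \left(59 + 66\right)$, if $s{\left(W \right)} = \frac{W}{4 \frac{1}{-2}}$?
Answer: $- \frac{1875}{2} \approx -937.5$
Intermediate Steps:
$s{\left(W \right)} = - \frac{W}{2}$ ($s{\left(W \right)} = \frac{W}{4 \left(- \frac{1}{2}\right)} = \frac{W}{-2} = W \left(- \frac{1}{2}\right) = - \frac{W}{2}$)
$\left(s{\left(3 \right)} + Y 2\right) \left(59 + 66\right) = \left(\left(- \frac{1}{2}\right) 3 - 6\right) \left(59 + 66\right) = \left(- \frac{3}{2} - 6\right) 125 = \left(- \frac{15}{2}\right) 125 = - \frac{1875}{2}$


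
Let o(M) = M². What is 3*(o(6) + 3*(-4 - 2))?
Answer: 54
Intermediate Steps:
3*(o(6) + 3*(-4 - 2)) = 3*(6² + 3*(-4 - 2)) = 3*(36 + 3*(-6)) = 3*(36 - 18) = 3*18 = 54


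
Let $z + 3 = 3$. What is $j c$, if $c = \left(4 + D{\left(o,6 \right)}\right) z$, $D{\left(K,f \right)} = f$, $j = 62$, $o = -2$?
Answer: $0$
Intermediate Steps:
$z = 0$ ($z = -3 + 3 = 0$)
$c = 0$ ($c = \left(4 + 6\right) 0 = 10 \cdot 0 = 0$)
$j c = 62 \cdot 0 = 0$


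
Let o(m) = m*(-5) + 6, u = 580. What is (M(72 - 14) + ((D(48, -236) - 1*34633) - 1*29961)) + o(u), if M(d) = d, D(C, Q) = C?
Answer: -67382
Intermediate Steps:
o(m) = 6 - 5*m (o(m) = -5*m + 6 = 6 - 5*m)
(M(72 - 14) + ((D(48, -236) - 1*34633) - 1*29961)) + o(u) = ((72 - 14) + ((48 - 1*34633) - 1*29961)) + (6 - 5*580) = (58 + ((48 - 34633) - 29961)) + (6 - 2900) = (58 + (-34585 - 29961)) - 2894 = (58 - 64546) - 2894 = -64488 - 2894 = -67382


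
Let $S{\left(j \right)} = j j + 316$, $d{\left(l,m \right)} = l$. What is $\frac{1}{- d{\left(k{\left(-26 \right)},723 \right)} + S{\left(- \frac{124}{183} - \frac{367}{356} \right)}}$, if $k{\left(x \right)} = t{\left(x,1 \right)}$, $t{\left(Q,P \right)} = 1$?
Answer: $\frac{4244261904}{1349331302785} \approx 0.0031455$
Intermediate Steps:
$k{\left(x \right)} = 1$
$S{\left(j \right)} = 316 + j^{2}$ ($S{\left(j \right)} = j^{2} + 316 = 316 + j^{2}$)
$\frac{1}{- d{\left(k{\left(-26 \right)},723 \right)} + S{\left(- \frac{124}{183} - \frac{367}{356} \right)}} = \frac{1}{\left(-1\right) 1 + \left(316 + \left(- \frac{124}{183} - \frac{367}{356}\right)^{2}\right)} = \frac{1}{-1 + \left(316 + \left(\left(-124\right) \frac{1}{183} - \frac{367}{356}\right)^{2}\right)} = \frac{1}{-1 + \left(316 + \left(- \frac{124}{183} - \frac{367}{356}\right)^{2}\right)} = \frac{1}{-1 + \left(316 + \left(- \frac{111305}{65148}\right)^{2}\right)} = \frac{1}{-1 + \left(316 + \frac{12388803025}{4244261904}\right)} = \frac{1}{-1 + \frac{1353575564689}{4244261904}} = \frac{1}{\frac{1349331302785}{4244261904}} = \frac{4244261904}{1349331302785}$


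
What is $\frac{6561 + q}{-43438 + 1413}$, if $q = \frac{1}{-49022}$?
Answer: $- \frac{321633341}{2060149550} \approx -0.15612$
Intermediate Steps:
$q = - \frac{1}{49022} \approx -2.0399 \cdot 10^{-5}$
$\frac{6561 + q}{-43438 + 1413} = \frac{6561 - \frac{1}{49022}}{-43438 + 1413} = \frac{321633341}{49022 \left(-42025\right)} = \frac{321633341}{49022} \left(- \frac{1}{42025}\right) = - \frac{321633341}{2060149550}$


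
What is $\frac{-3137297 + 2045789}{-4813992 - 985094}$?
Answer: $\frac{545754}{2899543} \approx 0.18822$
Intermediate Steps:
$\frac{-3137297 + 2045789}{-4813992 - 985094} = - \frac{1091508}{-4813992 - 985094} = - \frac{1091508}{-5799086} = \left(-1091508\right) \left(- \frac{1}{5799086}\right) = \frac{545754}{2899543}$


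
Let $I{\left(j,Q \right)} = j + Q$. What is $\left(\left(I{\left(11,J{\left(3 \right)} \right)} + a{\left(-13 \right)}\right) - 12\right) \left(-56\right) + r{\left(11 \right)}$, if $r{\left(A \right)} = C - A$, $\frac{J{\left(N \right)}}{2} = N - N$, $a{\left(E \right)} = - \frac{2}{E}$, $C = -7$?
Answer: $\frac{382}{13} \approx 29.385$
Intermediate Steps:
$J{\left(N \right)} = 0$ ($J{\left(N \right)} = 2 \left(N - N\right) = 2 \cdot 0 = 0$)
$I{\left(j,Q \right)} = Q + j$
$r{\left(A \right)} = -7 - A$
$\left(\left(I{\left(11,J{\left(3 \right)} \right)} + a{\left(-13 \right)}\right) - 12\right) \left(-56\right) + r{\left(11 \right)} = \left(\left(\left(0 + 11\right) - \frac{2}{-13}\right) - 12\right) \left(-56\right) - 18 = \left(\left(11 - - \frac{2}{13}\right) - 12\right) \left(-56\right) - 18 = \left(\left(11 + \frac{2}{13}\right) - 12\right) \left(-56\right) - 18 = \left(\frac{145}{13} - 12\right) \left(-56\right) - 18 = \left(- \frac{11}{13}\right) \left(-56\right) - 18 = \frac{616}{13} - 18 = \frac{382}{13}$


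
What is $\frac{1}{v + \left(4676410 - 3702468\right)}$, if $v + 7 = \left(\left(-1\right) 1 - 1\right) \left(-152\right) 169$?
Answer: $\frac{1}{1025311} \approx 9.7531 \cdot 10^{-7}$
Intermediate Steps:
$v = 51369$ ($v = -7 + \left(\left(-1\right) 1 - 1\right) \left(-152\right) 169 = -7 + \left(-1 - 1\right) \left(-152\right) 169 = -7 + \left(-2\right) \left(-152\right) 169 = -7 + 304 \cdot 169 = -7 + 51376 = 51369$)
$\frac{1}{v + \left(4676410 - 3702468\right)} = \frac{1}{51369 + \left(4676410 - 3702468\right)} = \frac{1}{51369 + 973942} = \frac{1}{1025311}$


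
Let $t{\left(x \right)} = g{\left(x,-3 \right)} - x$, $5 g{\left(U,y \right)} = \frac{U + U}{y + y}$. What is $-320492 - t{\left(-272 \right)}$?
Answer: $- \frac{4811732}{15} \approx -3.2078 \cdot 10^{5}$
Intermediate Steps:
$g{\left(U,y \right)} = \frac{U}{5 y}$ ($g{\left(U,y \right)} = \frac{\left(U + U\right) \frac{1}{y + y}}{5} = \frac{2 U \frac{1}{2 y}}{5} = \frac{U \frac{1}{y}}{5} = \frac{U}{5 y}$)
$t{\left(x \right)} = - \frac{16 x}{15}$ ($t{\left(x \right)} = \frac{x}{5 \left(-3\right)} - x = \frac{1}{5} x \left(- \frac{1}{3}\right) - x = - \frac{x}{15} - x = - \frac{16 x}{15}$)
$-320492 - t{\left(-272 \right)} = -320492 - \left(- \frac{16}{15}\right) \left(-272\right) = -320492 - \frac{4352}{15} = - \frac{4811732}{15}$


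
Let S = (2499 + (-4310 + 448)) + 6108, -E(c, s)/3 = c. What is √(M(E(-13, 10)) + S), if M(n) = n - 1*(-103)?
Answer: 3*√543 ≈ 69.907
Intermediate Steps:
E(c, s) = -3*c
M(n) = 103 + n (M(n) = n + 103 = 103 + n)
S = 4745 (S = (2499 - 3862) + 6108 = -1363 + 6108 = 4745)
√(M(E(-13, 10)) + S) = √((103 - 3*(-13)) + 4745) = √((103 + 39) + 4745) = √(142 + 4745) = √4887 = 3*√543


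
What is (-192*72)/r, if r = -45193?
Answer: 13824/45193 ≈ 0.30589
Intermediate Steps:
(-192*72)/r = -192*72/(-45193) = -13824*(-1/45193) = 13824/45193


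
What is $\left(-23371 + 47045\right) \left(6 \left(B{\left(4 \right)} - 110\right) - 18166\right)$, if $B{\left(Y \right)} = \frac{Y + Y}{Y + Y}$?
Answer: $-445544680$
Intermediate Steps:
$B{\left(Y \right)} = 1$ ($B{\left(Y \right)} = \frac{2 Y}{2 Y} = 2 Y \frac{1}{2 Y} = 1$)
$\left(-23371 + 47045\right) \left(6 \left(B{\left(4 \right)} - 110\right) - 18166\right) = \left(-23371 + 47045\right) \left(6 \left(1 - 110\right) - 18166\right) = 23674 \left(6 \left(-109\right) - 18166\right) = 23674 \left(-654 - 18166\right) = 23674 \left(-18820\right) = -445544680$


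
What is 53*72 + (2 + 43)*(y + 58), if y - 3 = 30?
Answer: 7911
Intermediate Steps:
y = 33 (y = 3 + 30 = 33)
53*72 + (2 + 43)*(y + 58) = 53*72 + (2 + 43)*(33 + 58) = 3816 + 45*91 = 3816 + 4095 = 7911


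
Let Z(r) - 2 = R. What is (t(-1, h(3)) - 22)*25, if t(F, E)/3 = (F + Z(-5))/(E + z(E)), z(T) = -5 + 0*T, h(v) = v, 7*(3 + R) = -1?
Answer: -6575/14 ≈ -469.64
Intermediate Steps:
R = -22/7 (R = -3 + (⅐)*(-1) = -3 - ⅐ = -22/7 ≈ -3.1429)
Z(r) = -8/7 (Z(r) = 2 - 22/7 = -8/7)
z(T) = -5 (z(T) = -5 + 0 = -5)
t(F, E) = 3*(-8/7 + F)/(-5 + E) (t(F, E) = 3*((F - 8/7)/(E - 5)) = 3*((-8/7 + F)/(-5 + E)) = 3*(-8/7 + F)/(-5 + E))
(t(-1, h(3)) - 22)*25 = (3*(-8 + 7*(-1))/(7*(-5 + 3)) - 22)*25 = ((3/7)*(-8 - 7)/(-2) - 22)*25 = ((3/7)*(-½)*(-15) - 22)*25 = (45/14 - 22)*25 = -263/14*25 = -6575/14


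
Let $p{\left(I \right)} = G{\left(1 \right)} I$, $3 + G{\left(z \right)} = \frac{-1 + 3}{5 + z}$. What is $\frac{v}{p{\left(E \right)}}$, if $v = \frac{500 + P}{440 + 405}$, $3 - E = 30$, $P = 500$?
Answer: $\frac{25}{1521} \approx 0.016437$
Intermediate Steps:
$E = -27$ ($E = 3 - 30 = -27$)
$G{\left(z \right)} = -3 + \frac{2}{5 + z}$ ($G{\left(z \right)} = -3 + \frac{-1 + 3}{5 + z} = -3 + \frac{2}{5 + z}$)
$p{\left(I \right)} = - \frac{8 I}{3}$ ($p{\left(I \right)} = \frac{-13 - 3}{5 + 1} I = \frac{-13 - 3}{6} I = \frac{1}{6} \left(-16\right) I = - \frac{8 I}{3}$)
$v = \frac{200}{169}$ ($v = \frac{500 + 500}{440 + 405} = \frac{1000}{845} = 1000 \cdot \frac{1}{845} = \frac{200}{169} \approx 1.1834$)
$\frac{v}{p{\left(E \right)}} = \frac{200}{169 \left(\left(- \frac{8}{3}\right) \left(-27\right)\right)} = \frac{200}{169 \cdot 72} = \frac{200}{169} \cdot \frac{1}{72} = \frac{25}{1521}$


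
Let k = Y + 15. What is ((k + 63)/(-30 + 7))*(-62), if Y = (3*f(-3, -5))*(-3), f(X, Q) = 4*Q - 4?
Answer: 18228/23 ≈ 792.52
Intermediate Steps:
f(X, Q) = -4 + 4*Q
Y = 216 (Y = (3*(-4 + 4*(-5)))*(-3) = (3*(-4 - 20))*(-3) = (3*(-24))*(-3) = -72*(-3) = 216)
k = 231 (k = 216 + 15 = 231)
((k + 63)/(-30 + 7))*(-62) = ((231 + 63)/(-30 + 7))*(-62) = (294/(-23))*(-62) = (294*(-1/23))*(-62) = -294/23*(-62) = 18228/23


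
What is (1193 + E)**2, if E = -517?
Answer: 456976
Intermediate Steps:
(1193 + E)**2 = (1193 - 517)**2 = 676**2 = 456976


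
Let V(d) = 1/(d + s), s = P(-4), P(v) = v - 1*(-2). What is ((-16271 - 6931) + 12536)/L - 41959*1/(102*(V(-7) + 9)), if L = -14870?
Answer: -184277947/4044640 ≈ -45.561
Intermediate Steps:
P(v) = 2 + v (P(v) = v + 2 = 2 + v)
s = -2 (s = 2 - 4 = -2)
V(d) = 1/(-2 + d) (V(d) = 1/(d - 2) = 1/(-2 + d))
((-16271 - 6931) + 12536)/L - 41959*1/(102*(V(-7) + 9)) = ((-16271 - 6931) + 12536)/(-14870) - 41959*1/(102*(1/(-2 - 7) + 9)) = (-23202 + 12536)*(-1/14870) - 41959*1/(102*(1/(-9) + 9)) = -10666*(-1/14870) - 41959*1/(102*(-1/9 + 9)) = 5333/7435 - 41959/(102*(80/9)) = 5333/7435 - 41959/2720/3 = 5333/7435 - 41959*3/2720 = 5333/7435 - 125877/2720 = -184277947/4044640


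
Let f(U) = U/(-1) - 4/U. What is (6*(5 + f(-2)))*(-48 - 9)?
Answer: -3078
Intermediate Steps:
f(U) = -U - 4/U (f(U) = U*(-1) - 4/U = -U - 4/U)
(6*(5 + f(-2)))*(-48 - 9) = (6*(5 + (-1*(-2) - 4/(-2))))*(-48 - 9) = (6*(5 + (2 - 4*(-1/2))))*(-57) = (6*(5 + (2 + 2)))*(-57) = (6*(5 + 4))*(-57) = (6*9)*(-57) = 54*(-57) = -3078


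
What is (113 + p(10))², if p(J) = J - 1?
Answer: 14884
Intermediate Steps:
p(J) = -1 + J
(113 + p(10))² = (113 + (-1 + 10))² = (113 + 9)² = 122² = 14884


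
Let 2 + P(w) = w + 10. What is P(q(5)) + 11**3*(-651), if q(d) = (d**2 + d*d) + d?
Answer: -866418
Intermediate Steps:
q(d) = d + 2*d**2 (q(d) = (d**2 + d**2) + d = 2*d**2 + d = d + 2*d**2)
P(w) = 8 + w (P(w) = -2 + (w + 10) = -2 + (10 + w) = 8 + w)
P(q(5)) + 11**3*(-651) = (8 + 5*(1 + 2*5)) + 11**3*(-651) = (8 + 5*(1 + 10)) + 1331*(-651) = (8 + 5*11) - 866481 = (8 + 55) - 866481 = 63 - 866481 = -866418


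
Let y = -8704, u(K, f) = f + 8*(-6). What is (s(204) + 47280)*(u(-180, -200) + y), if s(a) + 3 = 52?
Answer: -423689208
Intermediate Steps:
s(a) = 49 (s(a) = -3 + 52 = 49)
u(K, f) = -48 + f (u(K, f) = f - 48 = -48 + f)
(s(204) + 47280)*(u(-180, -200) + y) = (49 + 47280)*((-48 - 200) - 8704) = 47329*(-248 - 8704) = 47329*(-8952) = -423689208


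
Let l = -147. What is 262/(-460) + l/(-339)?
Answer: -3533/25990 ≈ -0.13594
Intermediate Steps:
262/(-460) + l/(-339) = 262/(-460) - 147/(-339) = 262*(-1/460) - 147*(-1/339) = -131/230 + 49/113 = -3533/25990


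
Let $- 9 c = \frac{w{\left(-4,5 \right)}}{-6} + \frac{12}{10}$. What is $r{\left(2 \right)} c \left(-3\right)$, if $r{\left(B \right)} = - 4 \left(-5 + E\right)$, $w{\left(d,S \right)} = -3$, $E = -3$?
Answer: $\frac{272}{15} \approx 18.133$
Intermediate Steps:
$r{\left(B \right)} = 32$ ($r{\left(B \right)} = - 4 \left(-5 - 3\right) = \left(-4\right) \left(-8\right) = 32$)
$c = - \frac{17}{90}$ ($c = - \frac{- \frac{3}{-6} + \frac{12}{10}}{9} = - \frac{\left(-3\right) \left(- \frac{1}{6}\right) + 12 \cdot \frac{1}{10}}{9} = - \frac{\frac{1}{2} + \frac{6}{5}}{9} = \left(- \frac{1}{9}\right) \frac{17}{10} = - \frac{17}{90} \approx -0.18889$)
$r{\left(2 \right)} c \left(-3\right) = 32 \left(\left(- \frac{17}{90}\right) \left(-3\right)\right) = 32 \cdot \frac{17}{30} = \frac{272}{15}$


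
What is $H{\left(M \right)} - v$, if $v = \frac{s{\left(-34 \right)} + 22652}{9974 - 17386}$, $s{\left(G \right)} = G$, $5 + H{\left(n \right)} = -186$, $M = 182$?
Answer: $- \frac{696537}{3706} \approx -187.95$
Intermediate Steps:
$H{\left(n \right)} = -191$ ($H{\left(n \right)} = -5 - 186 = -191$)
$v = - \frac{11309}{3706}$ ($v = \frac{-34 + 22652}{9974 - 17386} = \frac{22618}{-7412} = 22618 \left(- \frac{1}{7412}\right) = - \frac{11309}{3706} \approx -3.0515$)
$H{\left(M \right)} - v = -191 - - \frac{11309}{3706} = -191 + \frac{11309}{3706} = - \frac{696537}{3706}$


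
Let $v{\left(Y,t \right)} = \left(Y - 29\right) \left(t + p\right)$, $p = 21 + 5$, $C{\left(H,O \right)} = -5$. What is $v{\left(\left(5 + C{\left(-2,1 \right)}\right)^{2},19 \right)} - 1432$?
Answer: $-2737$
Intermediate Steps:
$p = 26$
$v{\left(Y,t \right)} = \left(-29 + Y\right) \left(26 + t\right)$ ($v{\left(Y,t \right)} = \left(Y - 29\right) \left(t + 26\right) = \left(-29 + Y\right) \left(26 + t\right)$)
$v{\left(\left(5 + C{\left(-2,1 \right)}\right)^{2},19 \right)} - 1432 = \left(-754 - 551 + 26 \left(5 - 5\right)^{2} + \left(5 - 5\right)^{2} \cdot 19\right) - 1432 = \left(-754 - 551 + 26 \cdot 0^{2} + 0^{2} \cdot 19\right) - 1432 = \left(-754 - 551 + 26 \cdot 0 + 0 \cdot 19\right) - 1432 = \left(-754 - 551 + 0 + 0\right) - 1432 = -1305 - 1432 = -2737$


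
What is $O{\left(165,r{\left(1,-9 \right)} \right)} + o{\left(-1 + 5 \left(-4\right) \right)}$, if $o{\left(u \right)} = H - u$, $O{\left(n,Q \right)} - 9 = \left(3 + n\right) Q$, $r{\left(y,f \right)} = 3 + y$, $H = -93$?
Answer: $609$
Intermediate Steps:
$O{\left(n,Q \right)} = 9 + Q \left(3 + n\right)$ ($O{\left(n,Q \right)} = 9 + \left(3 + n\right) Q = 9 + Q \left(3 + n\right)$)
$o{\left(u \right)} = -93 - u$
$O{\left(165,r{\left(1,-9 \right)} \right)} + o{\left(-1 + 5 \left(-4\right) \right)} = \left(9 + 3 \left(3 + 1\right) + \left(3 + 1\right) 165\right) - \left(92 - 20\right) = \left(9 + 3 \cdot 4 + 4 \cdot 165\right) - 72 = \left(9 + 12 + 660\right) - 72 = 681 + \left(-93 + 21\right) = 681 - 72 = 609$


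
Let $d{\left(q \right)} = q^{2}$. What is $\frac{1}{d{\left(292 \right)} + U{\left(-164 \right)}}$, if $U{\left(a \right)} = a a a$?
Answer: $- \frac{1}{4325680} \approx -2.3118 \cdot 10^{-7}$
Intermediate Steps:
$U{\left(a \right)} = a^{3}$ ($U{\left(a \right)} = a^{2} a = a^{3}$)
$\frac{1}{d{\left(292 \right)} + U{\left(-164 \right)}} = \frac{1}{292^{2} + \left(-164\right)^{3}} = \frac{1}{85264 - 4410944} = \frac{1}{-4325680} = - \frac{1}{4325680}$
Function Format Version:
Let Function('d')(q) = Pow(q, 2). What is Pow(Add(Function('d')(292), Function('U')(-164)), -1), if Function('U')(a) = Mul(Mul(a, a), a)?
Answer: Rational(-1, 4325680) ≈ -2.3118e-7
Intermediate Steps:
Function('U')(a) = Pow(a, 3) (Function('U')(a) = Mul(Pow(a, 2), a) = Pow(a, 3))
Pow(Add(Function('d')(292), Function('U')(-164)), -1) = Pow(Add(Pow(292, 2), Pow(-164, 3)), -1) = Pow(Add(85264, -4410944), -1) = Pow(-4325680, -1) = Rational(-1, 4325680)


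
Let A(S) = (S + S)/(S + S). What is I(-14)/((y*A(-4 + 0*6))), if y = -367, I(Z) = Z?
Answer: 14/367 ≈ 0.038147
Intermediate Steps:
A(S) = 1 (A(S) = (2*S)/((2*S)) = (2*S)*(1/(2*S)) = 1)
I(-14)/((y*A(-4 + 0*6))) = -14/((-367*1)) = -14/(-367) = -14*(-1/367) = 14/367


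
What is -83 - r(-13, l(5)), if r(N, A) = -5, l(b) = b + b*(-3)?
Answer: -78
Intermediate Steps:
l(b) = -2*b (l(b) = b - 3*b = -2*b)
-83 - r(-13, l(5)) = -83 - 1*(-5) = -83 + 5 = -78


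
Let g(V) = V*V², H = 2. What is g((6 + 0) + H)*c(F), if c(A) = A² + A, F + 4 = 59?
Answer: 1576960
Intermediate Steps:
F = 55 (F = -4 + 59 = 55)
c(A) = A + A²
g(V) = V³
g((6 + 0) + H)*c(F) = ((6 + 0) + 2)³*(55*(1 + 55)) = (6 + 2)³*(55*56) = 8³*3080 = 512*3080 = 1576960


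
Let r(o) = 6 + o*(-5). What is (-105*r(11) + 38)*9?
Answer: 46647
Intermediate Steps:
r(o) = 6 - 5*o
(-105*r(11) + 38)*9 = (-105*(6 - 5*11) + 38)*9 = (-105*(6 - 55) + 38)*9 = (-105*(-49) + 38)*9 = (5145 + 38)*9 = 5183*9 = 46647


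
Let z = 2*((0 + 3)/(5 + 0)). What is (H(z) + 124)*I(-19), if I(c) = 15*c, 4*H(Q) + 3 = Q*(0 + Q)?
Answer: -704577/20 ≈ -35229.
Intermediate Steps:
z = 6/5 (z = 2*(3/5) = 2*(3*(⅕)) = 2*(⅗) = 6/5 ≈ 1.2000)
H(Q) = -¾ + Q²/4 (H(Q) = -¾ + (Q*(0 + Q))/4 = -¾ + (Q*Q)/4 = -¾ + Q²/4)
(H(z) + 124)*I(-19) = ((-¾ + (6/5)²/4) + 124)*(15*(-19)) = ((-¾ + (¼)*(36/25)) + 124)*(-285) = ((-¾ + 9/25) + 124)*(-285) = (-39/100 + 124)*(-285) = (12361/100)*(-285) = -704577/20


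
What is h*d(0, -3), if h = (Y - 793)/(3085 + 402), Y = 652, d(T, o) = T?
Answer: 0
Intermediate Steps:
h = -141/3487 (h = (652 - 793)/(3085 + 402) = -141/3487 ≈ -0.040436)
h*d(0, -3) = -141/3487*0 = 0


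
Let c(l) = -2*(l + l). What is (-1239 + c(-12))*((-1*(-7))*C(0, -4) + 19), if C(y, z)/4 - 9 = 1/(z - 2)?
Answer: -317203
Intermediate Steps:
c(l) = -4*l
C(y, z) = 36 + 4/(-2 + z) (C(y, z) = 36 + 4/(z - 2) = 36 + 4/(-2 + z))
(-1239 + c(-12))*((-1*(-7))*C(0, -4) + 19) = (-1239 - 4*(-12))*((-1*(-7))*(4*(-17 + 9*(-4))/(-2 - 4)) + 19) = (-1239 + 48)*(7*(4*(-17 - 36)/(-6)) + 19) = -1191*(7*(4*(-⅙)*(-53)) + 19) = -1191*(7*(106/3) + 19) = -1191*(742/3 + 19) = -1191*799/3 = -317203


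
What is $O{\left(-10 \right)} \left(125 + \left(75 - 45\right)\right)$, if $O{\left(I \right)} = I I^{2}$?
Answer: $-155000$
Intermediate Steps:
$O{\left(I \right)} = I^{3}$
$O{\left(-10 \right)} \left(125 + \left(75 - 45\right)\right) = \left(-10\right)^{3} \left(125 + \left(75 - 45\right)\right) = - 1000 \left(125 + 30\right) = \left(-1000\right) 155 = -155000$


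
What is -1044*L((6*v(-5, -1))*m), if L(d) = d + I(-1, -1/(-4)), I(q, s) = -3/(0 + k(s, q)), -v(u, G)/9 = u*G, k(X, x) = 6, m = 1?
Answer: 282402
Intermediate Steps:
v(u, G) = -9*G*u (v(u, G) = -9*u*G = -9*G*u)
I(q, s) = -½ (I(q, s) = -3/(0 + 6) = -3/6 = -3*⅙ = -½)
L(d) = -½ + d (L(d) = d - ½ = -½ + d)
-1044*L((6*v(-5, -1))*m) = -1044*(-½ + (6*(-9*(-1)*(-5)))*1) = -1044*(-½ + (6*(-45))*1) = -1044*(-½ - 270*1) = -1044*(-½ - 270) = -1044*(-541/2) = 282402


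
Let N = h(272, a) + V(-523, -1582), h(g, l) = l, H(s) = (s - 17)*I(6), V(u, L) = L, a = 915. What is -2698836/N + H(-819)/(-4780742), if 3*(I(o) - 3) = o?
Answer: 339537931694/83914603 ≈ 4046.2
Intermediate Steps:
I(o) = 3 + o/3
H(s) = -85 + 5*s (H(s) = (s - 17)*(3 + (1/3)*6) = (-17 + s)*(3 + 2) = (-17 + s)*5 = -85 + 5*s)
N = -667 (N = 915 - 1582 = -667)
-2698836/N + H(-819)/(-4780742) = -2698836/(-667) + (-85 + 5*(-819))/(-4780742) = -2698836*(-1/667) + (-85 - 4095)*(-1/4780742) = 2698836/667 - 4180*(-1/4780742) = 2698836/667 + 110/125809 = 339537931694/83914603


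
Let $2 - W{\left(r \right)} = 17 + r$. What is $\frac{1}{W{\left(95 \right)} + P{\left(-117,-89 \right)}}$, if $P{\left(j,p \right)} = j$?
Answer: $- \frac{1}{227} \approx -0.0044053$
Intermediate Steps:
$W{\left(r \right)} = -15 - r$ ($W{\left(r \right)} = 2 - \left(17 + r\right) = -15 - r$)
$\frac{1}{W{\left(95 \right)} + P{\left(-117,-89 \right)}} = \frac{1}{\left(-15 - 95\right) - 117} = \frac{1}{-110 - 117} = \frac{1}{-227} = - \frac{1}{227}$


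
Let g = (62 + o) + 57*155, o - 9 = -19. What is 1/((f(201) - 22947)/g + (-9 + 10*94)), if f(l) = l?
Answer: 8887/8251051 ≈ 0.0010771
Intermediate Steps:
o = -10 (o = 9 - 19 = -10)
g = 8887 (g = (62 - 10) + 57*155 = 52 + 8835 = 8887)
1/((f(201) - 22947)/g + (-9 + 10*94)) = 1/((201 - 22947)/8887 + (-9 + 10*94)) = 1/(-22746*1/8887 + (-9 + 940)) = 1/(-22746/8887 + 931) = 1/(8251051/8887) = 8887/8251051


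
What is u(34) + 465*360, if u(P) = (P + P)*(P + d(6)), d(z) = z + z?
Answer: 170528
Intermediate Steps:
d(z) = 2*z
u(P) = 2*P*(12 + P) (u(P) = (P + P)*(P + 2*6) = (2*P)*(P + 12) = (2*P)*(12 + P) = 2*P*(12 + P))
u(34) + 465*360 = 2*34*(12 + 34) + 465*360 = 2*34*46 + 167400 = 3128 + 167400 = 170528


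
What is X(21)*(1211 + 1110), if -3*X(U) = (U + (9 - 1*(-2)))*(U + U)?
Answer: -1039808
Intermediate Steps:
X(U) = -2*U*(11 + U)/3 (X(U) = -(U + (9 - 1*(-2)))*(U + U)/3 = -(U + (9 + 2))*2*U/3 = -(U + 11)*2*U/3 = -(11 + U)*2*U/3 = -2*U*(11 + U)/3)
X(21)*(1211 + 1110) = (-2/3*21*(11 + 21))*(1211 + 1110) = -2/3*21*32*2321 = -448*2321 = -1039808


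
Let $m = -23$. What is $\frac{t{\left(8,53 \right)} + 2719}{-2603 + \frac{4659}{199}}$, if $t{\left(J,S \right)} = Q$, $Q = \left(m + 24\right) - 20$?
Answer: $- \frac{268650}{256669} \approx -1.0467$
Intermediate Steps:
$Q = -19$ ($Q = \left(-23 + 24\right) - 20 = 1 - 20 = -19$)
$t{\left(J,S \right)} = -19$
$\frac{t{\left(8,53 \right)} + 2719}{-2603 + \frac{4659}{199}} = \frac{-19 + 2719}{-2603 + \frac{4659}{199}} = \frac{2700}{-2603 + 4659 \cdot \frac{1}{199}} = \frac{2700}{-2603 + \frac{4659}{199}} = \frac{2700}{- \frac{513338}{199}} = 2700 \left(- \frac{199}{513338}\right) = - \frac{268650}{256669}$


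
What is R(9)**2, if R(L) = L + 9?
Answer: 324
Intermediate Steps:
R(L) = 9 + L
R(9)**2 = (9 + 9)**2 = 18**2 = 324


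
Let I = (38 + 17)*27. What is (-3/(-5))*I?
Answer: 891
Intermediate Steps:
I = 1485 (I = 55*27 = 1485)
(-3/(-5))*I = -3/(-5)*1485 = -3*(-⅕)*1485 = (⅗)*1485 = 891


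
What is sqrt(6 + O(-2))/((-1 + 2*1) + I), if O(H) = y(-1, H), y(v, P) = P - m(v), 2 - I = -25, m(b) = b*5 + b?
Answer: sqrt(10)/28 ≈ 0.11294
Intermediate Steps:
m(b) = 6*b (m(b) = 5*b + b = 6*b)
I = 27 (I = 2 - 1*(-25) = 2 + 25 = 27)
y(v, P) = P - 6*v
O(H) = 6 + H (O(H) = H - 6*(-1) = H + 6 = 6 + H)
sqrt(6 + O(-2))/((-1 + 2*1) + I) = sqrt(6 + (6 - 2))/((-1 + 2*1) + 27) = sqrt(6 + 4)/((-1 + 2) + 27) = sqrt(10)/(1 + 27) = sqrt(10)/28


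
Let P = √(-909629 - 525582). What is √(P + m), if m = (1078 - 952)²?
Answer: √(15876 + I*√1435211) ≈ 126.09 + 4.7506*I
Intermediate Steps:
m = 15876 (m = 126² = 15876)
P = I*√1435211 (P = √(-1435211) = I*√1435211 ≈ 1198.0*I)
√(P + m) = √(I*√1435211 + 15876) = √(15876 + I*√1435211)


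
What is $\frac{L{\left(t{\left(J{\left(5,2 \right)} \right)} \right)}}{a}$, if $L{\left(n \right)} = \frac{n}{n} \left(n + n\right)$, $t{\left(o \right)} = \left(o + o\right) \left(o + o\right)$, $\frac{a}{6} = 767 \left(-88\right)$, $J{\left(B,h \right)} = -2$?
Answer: $- \frac{2}{25311} \approx -7.9017 \cdot 10^{-5}$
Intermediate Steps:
$a = -404976$ ($a = 6 \cdot 767 \left(-88\right) = 6 \left(-67496\right) = -404976$)
$t{\left(o \right)} = 4 o^{2}$ ($t{\left(o \right)} = 2 o 2 o = 4 o^{2}$)
$L{\left(n \right)} = 2 n$ ($L{\left(n \right)} = 1 \cdot 2 n = 2 n$)
$\frac{L{\left(t{\left(J{\left(5,2 \right)} \right)} \right)}}{a} = \frac{2 \cdot 4 \left(-2\right)^{2}}{-404976} = 2 \cdot 4 \cdot 4 \left(- \frac{1}{404976}\right) = 2 \cdot 16 \left(- \frac{1}{404976}\right) = 32 \left(- \frac{1}{404976}\right) = - \frac{2}{25311}$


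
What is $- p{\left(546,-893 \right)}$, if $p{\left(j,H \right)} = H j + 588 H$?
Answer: $1012662$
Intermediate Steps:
$p{\left(j,H \right)} = 588 H + H j$
$- p{\left(546,-893 \right)} = - \left(-893\right) \left(588 + 546\right) = - \left(-893\right) 1134 = \left(-1\right) \left(-1012662\right) = 1012662$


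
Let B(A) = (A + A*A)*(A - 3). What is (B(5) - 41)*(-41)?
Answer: -779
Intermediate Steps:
B(A) = (-3 + A)*(A + A²) (B(A) = (A + A²)*(-3 + A) = (-3 + A)*(A + A²))
(B(5) - 41)*(-41) = (5*(-3 + 5² - 2*5) - 41)*(-41) = (5*(-3 + 25 - 10) - 41)*(-41) = (5*12 - 41)*(-41) = (60 - 41)*(-41) = 19*(-41) = -779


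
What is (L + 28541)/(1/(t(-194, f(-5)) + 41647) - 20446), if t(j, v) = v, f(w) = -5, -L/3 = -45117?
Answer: -6824790664/851412331 ≈ -8.0158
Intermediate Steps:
L = 135351 (L = -3*(-45117) = 135351)
(L + 28541)/(1/(t(-194, f(-5)) + 41647) - 20446) = (135351 + 28541)/(1/(-5 + 41647) - 20446) = 163892/(1/41642 - 20446) = 163892/(-851412331/41642) = 163892*(-41642/851412331) = -6824790664/851412331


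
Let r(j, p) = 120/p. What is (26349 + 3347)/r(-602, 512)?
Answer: 1900544/15 ≈ 1.2670e+5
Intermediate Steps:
(26349 + 3347)/r(-602, 512) = (26349 + 3347)/((120/512)) = 29696/((120*(1/512))) = 29696/(15/64) = 29696*(64/15) = 1900544/15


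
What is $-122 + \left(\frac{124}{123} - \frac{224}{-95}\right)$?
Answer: $- \frac{1386238}{11685} \approx -118.63$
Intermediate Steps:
$-122 + \left(\frac{124}{123} - \frac{224}{-95}\right) = -122 + \left(124 \cdot \frac{1}{123} - - \frac{224}{95}\right) = -122 + \left(\frac{124}{123} + \frac{224}{95}\right) = -122 + \frac{39332}{11685} = - \frac{1386238}{11685}$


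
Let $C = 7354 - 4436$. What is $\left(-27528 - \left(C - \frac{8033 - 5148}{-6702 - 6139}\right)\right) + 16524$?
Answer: $- \frac{178775287}{12841} \approx -13922.0$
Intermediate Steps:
$C = 2918$
$\left(-27528 - \left(C - \frac{8033 - 5148}{-6702 - 6139}\right)\right) + 16524 = \left(-27528 - \left(2918 - \frac{8033 - 5148}{-6702 - 6139}\right)\right) + 16524 = \left(-27528 - \left(2918 - \frac{2885}{-12841}\right)\right) + 16524 = \left(-27528 + \left(2885 \left(- \frac{1}{12841}\right) - 2918\right)\right) + 16524 = \left(-27528 - \frac{37472923}{12841}\right) + 16524 = - \frac{390959971}{12841} + 16524 = - \frac{178775287}{12841}$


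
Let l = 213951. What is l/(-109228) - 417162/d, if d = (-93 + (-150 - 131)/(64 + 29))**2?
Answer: -2187020499603/46331786900 ≈ -47.203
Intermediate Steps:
d = 79744900/8649 (d = (-93 - 281/93)**2 = (-8930/93)**2 = 79744900/8649 ≈ 9220.1)
l/(-109228) - 417162/d = 213951/(-109228) - 417162/79744900/8649 = 213951*(-1/109228) - 417162*8649/79744900 = -213951/109228 - 1804017069/39872450 = -2187020499603/46331786900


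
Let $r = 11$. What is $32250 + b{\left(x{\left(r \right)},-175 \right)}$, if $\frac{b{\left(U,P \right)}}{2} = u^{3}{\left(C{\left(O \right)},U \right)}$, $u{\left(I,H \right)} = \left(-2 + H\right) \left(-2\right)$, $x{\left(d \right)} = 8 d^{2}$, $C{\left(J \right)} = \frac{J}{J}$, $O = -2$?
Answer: $-14422826886$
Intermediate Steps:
$C{\left(J \right)} = 1$
$u{\left(I,H \right)} = 4 - 2 H$
$b{\left(U,P \right)} = 2 \left(4 - 2 U\right)^{3}$
$32250 + b{\left(x{\left(r \right)},-175 \right)} = 32250 - 16 \left(-2 + 8 \cdot 11^{2}\right)^{3} = 32250 - 16 \left(-2 + 8 \cdot 121\right)^{3} = 32250 - 16 \left(-2 + 968\right)^{3} = 32250 - 16 \cdot 966^{3} = 32250 - 14422859136 = -14422826886$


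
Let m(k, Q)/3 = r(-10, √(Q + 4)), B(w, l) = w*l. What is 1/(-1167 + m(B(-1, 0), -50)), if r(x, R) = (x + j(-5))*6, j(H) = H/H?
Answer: -1/1329 ≈ -0.00075245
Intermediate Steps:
B(w, l) = l*w
j(H) = 1
r(x, R) = 6 + 6*x (r(x, R) = (x + 1)*6 = (1 + x)*6 = 6 + 6*x)
m(k, Q) = -162 (m(k, Q) = 3*(6 + 6*(-10)) = 3*(6 - 60) = 3*(-54) = -162)
1/(-1167 + m(B(-1, 0), -50)) = 1/(-1167 - 162) = 1/(-1329) = -1/1329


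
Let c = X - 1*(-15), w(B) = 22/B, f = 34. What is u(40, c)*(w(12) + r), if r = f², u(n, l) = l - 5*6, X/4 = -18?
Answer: -201463/2 ≈ -1.0073e+5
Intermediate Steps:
X = -72 (X = 4*(-18) = -72)
c = -57 (c = -72 - 1*(-15) = -72 + 15 = -57)
u(n, l) = -30 + l (u(n, l) = l - 30 = -30 + l)
r = 1156 (r = 34² = 1156)
u(40, c)*(w(12) + r) = (-30 - 57)*(22/12 + 1156) = -87*(22*(1/12) + 1156) = -87*(11/6 + 1156) = -87*6947/6 = -201463/2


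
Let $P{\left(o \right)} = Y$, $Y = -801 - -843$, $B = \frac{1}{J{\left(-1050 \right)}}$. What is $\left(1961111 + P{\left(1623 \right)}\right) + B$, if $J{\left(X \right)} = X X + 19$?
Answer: $\frac{2162208444408}{1102519} \approx 1.9612 \cdot 10^{6}$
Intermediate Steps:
$J{\left(X \right)} = 19 + X^{2}$ ($J{\left(X \right)} = X^{2} + 19 = 19 + X^{2}$)
$B = \frac{1}{1102519}$ ($B = \frac{1}{19 + \left(-1050\right)^{2}} = \frac{1}{19 + 1102500} = \frac{1}{1102519} \approx 9.0701 \cdot 10^{-7}$)
$Y = 42$ ($Y = -801 + 843 = 42$)
$P{\left(o \right)} = 42$
$\left(1961111 + P{\left(1623 \right)}\right) + B = \left(1961111 + 42\right) + \frac{1}{1102519} = 1961153 + \frac{1}{1102519} = \frac{2162208444408}{1102519}$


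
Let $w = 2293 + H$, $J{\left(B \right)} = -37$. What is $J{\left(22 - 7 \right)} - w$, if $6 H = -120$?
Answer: $-2310$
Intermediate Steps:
$H = -20$ ($H = \frac{1}{6} \left(-120\right) = -20$)
$w = 2273$ ($w = 2293 - 20 = 2273$)
$J{\left(22 - 7 \right)} - w = -37 - 2273 = -2310$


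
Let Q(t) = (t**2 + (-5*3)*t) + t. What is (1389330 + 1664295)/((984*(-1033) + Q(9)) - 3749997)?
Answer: -1017875/1588838 ≈ -0.64064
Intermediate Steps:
Q(t) = t**2 - 14*t (Q(t) = (t**2 - 15*t) + t = t**2 - 14*t)
(1389330 + 1664295)/((984*(-1033) + Q(9)) - 3749997) = (1389330 + 1664295)/((984*(-1033) + 9*(-14 + 9)) - 3749997) = 3053625/((-1016472 + 9*(-5)) - 3749997) = 3053625/((-1016472 - 45) - 3749997) = 3053625/(-1016517 - 3749997) = 3053625/(-4766514) = 3053625*(-1/4766514) = -1017875/1588838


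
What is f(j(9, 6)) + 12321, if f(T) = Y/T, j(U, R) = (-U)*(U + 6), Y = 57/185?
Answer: 102572306/8325 ≈ 12321.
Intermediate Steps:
Y = 57/185 (Y = 57*(1/185) = 57/185 ≈ 0.30811)
j(U, R) = -U*(6 + U) (j(U, R) = (-U)*(6 + U) = -U*(6 + U))
f(T) = 57/(185*T)
f(j(9, 6)) + 12321 = 57/(185*((-1*9*(6 + 9)))) + 12321 = 57/(185*((-1*9*15))) + 12321 = (57/185)/(-135) + 12321 = (57/185)*(-1/135) + 12321 = -19/8325 + 12321 = 102572306/8325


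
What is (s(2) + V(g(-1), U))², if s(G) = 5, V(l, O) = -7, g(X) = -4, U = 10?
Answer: 4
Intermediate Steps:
(s(2) + V(g(-1), U))² = (5 - 7)² = (-2)² = 4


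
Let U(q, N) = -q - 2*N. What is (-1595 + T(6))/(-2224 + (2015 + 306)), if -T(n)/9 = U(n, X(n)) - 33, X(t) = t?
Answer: -1136/97 ≈ -11.711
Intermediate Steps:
T(n) = 297 + 27*n (T(n) = -9*((-n - 2*n) - 33) = -9*(-3*n - 33) = -9*(-33 - 3*n) = 297 + 27*n)
(-1595 + T(6))/(-2224 + (2015 + 306)) = (-1595 + (297 + 27*6))/(-2224 + (2015 + 306)) = (-1595 + (297 + 162))/(-2224 + 2321) = (-1595 + 459)/97 = -1136*1/97 = -1136/97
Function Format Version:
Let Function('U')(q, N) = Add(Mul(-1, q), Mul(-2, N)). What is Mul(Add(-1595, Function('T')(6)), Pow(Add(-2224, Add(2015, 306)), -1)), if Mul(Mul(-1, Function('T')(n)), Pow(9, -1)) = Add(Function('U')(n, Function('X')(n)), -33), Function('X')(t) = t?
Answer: Rational(-1136, 97) ≈ -11.711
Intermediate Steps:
Function('T')(n) = Add(297, Mul(27, n)) (Function('T')(n) = Mul(-9, Add(Add(Mul(-1, n), Mul(-2, n)), -33)) = Mul(-9, Add(Mul(-3, n), -33)) = Mul(-9, Add(-33, Mul(-3, n))) = Add(297, Mul(27, n)))
Mul(Add(-1595, Function('T')(6)), Pow(Add(-2224, Add(2015, 306)), -1)) = Mul(Add(-1595, Add(297, Mul(27, 6))), Pow(Add(-2224, Add(2015, 306)), -1)) = Mul(Add(-1595, Add(297, 162)), Pow(Add(-2224, 2321), -1)) = Mul(Add(-1595, 459), Pow(97, -1)) = Mul(-1136, Rational(1, 97)) = Rational(-1136, 97)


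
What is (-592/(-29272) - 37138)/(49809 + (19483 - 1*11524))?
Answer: -11323989/17614426 ≈ -0.64288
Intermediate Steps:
(-592/(-29272) - 37138)/(49809 + (19483 - 1*11524)) = (-592*(-1/29272) - 37138)/(49809 + (19483 - 11524)) = (74/3659 - 37138)/(49809 + 7959) = -135887868/3659/57768 = -135887868/3659*1/57768 = -11323989/17614426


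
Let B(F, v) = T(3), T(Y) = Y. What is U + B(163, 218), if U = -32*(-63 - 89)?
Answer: 4867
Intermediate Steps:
U = 4864 (U = -32*(-152) = 4864)
B(F, v) = 3
U + B(163, 218) = 4864 + 3 = 4867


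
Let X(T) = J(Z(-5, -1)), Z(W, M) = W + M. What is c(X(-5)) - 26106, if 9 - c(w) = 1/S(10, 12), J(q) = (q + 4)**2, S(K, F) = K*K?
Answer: -2609701/100 ≈ -26097.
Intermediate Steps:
Z(W, M) = M + W
S(K, F) = K**2
J(q) = (4 + q)**2
X(T) = 4 (X(T) = (4 + (-1 - 5))**2 = (4 - 6)**2 = (-2)**2 = 4)
c(w) = 899/100 (c(w) = 9 - 1/(10**2) = 9 - 1/100 = 899/100)
c(X(-5)) - 26106 = 899/100 - 26106 = -2609701/100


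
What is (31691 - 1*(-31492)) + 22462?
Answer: 85645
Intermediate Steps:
(31691 - 1*(-31492)) + 22462 = (31691 + 31492) + 22462 = 63183 + 22462 = 85645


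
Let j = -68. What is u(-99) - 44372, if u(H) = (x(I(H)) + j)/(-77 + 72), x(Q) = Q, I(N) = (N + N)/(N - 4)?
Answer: -22844774/515 ≈ -44359.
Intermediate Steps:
I(N) = 2*N/(-4 + N) (I(N) = (2*N)/(-4 + N) = 2*N/(-4 + N))
u(H) = 68/5 - 2*H/(5*(-4 + H)) (u(H) = (2*H/(-4 + H) - 68)/(-77 + 72) = (-68 + 2*H/(-4 + H))/(-5) = (-68 + 2*H/(-4 + H))*(-1/5) = 68/5 - 2*H/(5*(-4 + H)))
u(-99) - 44372 = 2*(-136 + 33*(-99))/(5*(-4 - 99)) - 44372 = (2/5)*(-136 - 3267)/(-103) - 44372 = (2/5)*(-1/103)*(-3403) - 44372 = 6806/515 - 44372 = -22844774/515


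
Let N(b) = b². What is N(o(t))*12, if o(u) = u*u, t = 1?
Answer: 12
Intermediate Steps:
o(u) = u²
N(o(t))*12 = (1²)²*12 = 1²*12 = 1*12 = 12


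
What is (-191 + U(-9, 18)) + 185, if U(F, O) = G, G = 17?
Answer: 11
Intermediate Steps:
U(F, O) = 17
(-191 + U(-9, 18)) + 185 = (-191 + 17) + 185 = -174 + 185 = 11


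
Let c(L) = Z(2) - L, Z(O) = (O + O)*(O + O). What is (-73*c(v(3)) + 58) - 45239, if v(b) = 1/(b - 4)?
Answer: -46422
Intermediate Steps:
Z(O) = 4*O**2 (Z(O) = (2*O)*(2*O) = 4*O**2)
v(b) = 1/(-4 + b)
c(L) = 16 - L (c(L) = 4*2**2 - L = 4*4 - L = 16 - L)
(-73*c(v(3)) + 58) - 45239 = (-73*(16 - 1/(-4 + 3)) + 58) - 45239 = (-73*(16 - 1/(-1)) + 58) - 45239 = (-73*(16 - 1*(-1)) + 58) - 45239 = (-73*(16 + 1) + 58) - 45239 = (-73*17 + 58) - 45239 = (-1241 + 58) - 45239 = -1183 - 45239 = -46422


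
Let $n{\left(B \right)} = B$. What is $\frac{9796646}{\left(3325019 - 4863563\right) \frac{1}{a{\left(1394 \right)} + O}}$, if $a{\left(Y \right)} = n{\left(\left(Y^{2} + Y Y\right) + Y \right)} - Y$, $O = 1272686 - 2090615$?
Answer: $- \frac{15030714753389}{769272} \approx -1.9539 \cdot 10^{7}$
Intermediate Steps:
$O = -817929$ ($O = 1272686 - 2090615 = -817929$)
$a{\left(Y \right)} = 2 Y^{2}$ ($a{\left(Y \right)} = \left(\left(Y^{2} + Y Y\right) + Y\right) - Y = \left(\left(Y^{2} + Y^{2}\right) + Y\right) - Y = \left(2 Y^{2} + Y\right) - Y = \left(Y + 2 Y^{2}\right) - Y = 2 Y^{2}$)
$\frac{9796646}{\left(3325019 - 4863563\right) \frac{1}{a{\left(1394 \right)} + O}} = \frac{9796646}{\left(3325019 - 4863563\right) \frac{1}{2 \cdot 1394^{2} - 817929}} = \frac{9796646}{\left(-1538544\right) \frac{1}{2 \cdot 1943236 - 817929}} = \frac{9796646}{\left(-1538544\right) \frac{1}{3886472 - 817929}} = \frac{9796646}{\left(-1538544\right) \frac{1}{3068543}} = \frac{9796646}{- \frac{1538544}{3068543}} = 9796646 \left(- \frac{3068543}{1538544}\right) = - \frac{15030714753389}{769272}$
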